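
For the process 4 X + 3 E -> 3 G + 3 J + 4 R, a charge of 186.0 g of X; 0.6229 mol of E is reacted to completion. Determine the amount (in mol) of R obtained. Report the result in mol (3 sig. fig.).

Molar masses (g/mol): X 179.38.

n(X) = 186.0 / 179.38 = 1.037 mol
n(E) = 0.6229 mol
n/ν → X: 0.2593, E: 0.2076; E is limiting.
n(R) = (4/3) × 0.6229 = 0.8305 mol

0.831 mol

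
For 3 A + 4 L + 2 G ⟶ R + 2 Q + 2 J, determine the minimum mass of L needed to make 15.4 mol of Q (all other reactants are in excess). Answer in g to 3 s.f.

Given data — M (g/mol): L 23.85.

n(Q) = 15.40 mol
n(L) = (4/2) × 15.40 = 30.80 mol
mass = 30.80 × 23.85 = 734.6 g

735 g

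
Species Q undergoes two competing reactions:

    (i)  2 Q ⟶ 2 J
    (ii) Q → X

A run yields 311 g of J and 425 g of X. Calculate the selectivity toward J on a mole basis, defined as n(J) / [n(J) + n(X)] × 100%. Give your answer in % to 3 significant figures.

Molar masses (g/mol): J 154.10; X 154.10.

42.3 %

n(J) = 311 / 154.10 = 2.018 mol
n(X) = 425 / 154.10 = 2.758 mol
selectivity = 2.018/(2.018+2.758) × 100 = 42.25 %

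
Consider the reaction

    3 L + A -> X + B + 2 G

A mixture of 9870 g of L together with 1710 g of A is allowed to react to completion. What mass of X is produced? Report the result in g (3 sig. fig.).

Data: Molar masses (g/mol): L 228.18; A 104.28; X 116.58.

1680 g

n(L) = 9870 / 228.18 = 43.26 mol
n(A) = 1710 / 104.28 = 16.40 mol
n/ν for L = 43.26/3 = 14.42
n/ν for A = 16.40/1 = 16.40
Smallest n/ν is L → limiting reagent.
n(X) = (1/3) × 43.26 = 14.42 mol
mass = 14.42 × 116.58 = 1681 g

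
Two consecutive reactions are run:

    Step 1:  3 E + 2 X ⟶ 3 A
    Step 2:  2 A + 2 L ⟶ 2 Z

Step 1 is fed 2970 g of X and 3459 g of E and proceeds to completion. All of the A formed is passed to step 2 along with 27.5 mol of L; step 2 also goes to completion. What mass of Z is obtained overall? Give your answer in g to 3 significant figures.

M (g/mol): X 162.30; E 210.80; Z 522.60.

Step 1:
n(X) = 2970 / 162.30 = 18.30 mol
n(E) = 3459 / 210.80 = 16.41 mol
n/ν for X = 18.30/2 = 9.150
n/ν for E = 16.41/3 = 5.470
Smallest n/ν is E → limiting reagent.
n(A) produced = (3/3) × 16.41 = 16.41 mol
Step 2:
n(A) available = 16.41 mol
n(L) = 27.50 mol
n/ν for A = 16.41/2 = 8.205
n/ν for L = 27.50/2 = 13.75
Smallest n/ν is A → limiting reagent.
n(Z) = (2/2) × 16.41 = 16.41 mol
mass = 16.41 × 522.60 = 8576 g

8580 g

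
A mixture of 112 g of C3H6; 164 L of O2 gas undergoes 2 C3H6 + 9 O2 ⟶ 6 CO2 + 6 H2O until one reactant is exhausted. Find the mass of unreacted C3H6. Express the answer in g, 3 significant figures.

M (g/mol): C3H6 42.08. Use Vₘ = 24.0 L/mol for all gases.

48.1 g

n(C3H6) = 112.0 / 42.08 = 2.662 mol
n(O2) = 164.0 / 24.0 = 6.833 mol
n/ν for C3H6 = 2.662/2 = 1.331
n/ν for O2 = 6.833/9 = 0.7592
Smallest n/ν is O2 → limiting reagent.
C3H6 consumed = (2/9) × 6.833 = 1.518 mol
C3H6 remaining = 2.662 − 1.518 = 1.144 mol
mass = 1.144 × 42.08 = 48.14 g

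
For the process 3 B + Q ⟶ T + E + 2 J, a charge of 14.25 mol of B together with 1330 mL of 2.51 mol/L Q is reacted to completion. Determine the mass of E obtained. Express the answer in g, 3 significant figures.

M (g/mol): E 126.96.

n(B) = 14.25 mol
n(Q) = 2.51 × 1330/1000 = 3.338 mol
n/ν → B: 4.750, Q: 3.338; Q is limiting.
n(E) = (1/1) × 3.338 = 3.338 mol
mass = 3.338 × 126.96 = 423.8 g

424 g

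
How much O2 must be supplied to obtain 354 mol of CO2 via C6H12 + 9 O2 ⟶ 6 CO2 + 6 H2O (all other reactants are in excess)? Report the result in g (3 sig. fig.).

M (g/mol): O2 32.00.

n(CO2) = 354.0 mol
n(O2) = (9/6) × 354.0 = 531.0 mol
mass = 531.0 × 32.00 = 16990 g

17000 g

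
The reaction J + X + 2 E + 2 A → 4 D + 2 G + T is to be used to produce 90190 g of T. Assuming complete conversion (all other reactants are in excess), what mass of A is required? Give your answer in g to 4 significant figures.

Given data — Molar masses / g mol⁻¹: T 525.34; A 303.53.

104200 g

n(T) = 90190 / 525.34 = 171.7 mol
n(A) = (2/1) × 171.7 = 343.4 mol
mass = 343.4 × 303.53 = 104200 g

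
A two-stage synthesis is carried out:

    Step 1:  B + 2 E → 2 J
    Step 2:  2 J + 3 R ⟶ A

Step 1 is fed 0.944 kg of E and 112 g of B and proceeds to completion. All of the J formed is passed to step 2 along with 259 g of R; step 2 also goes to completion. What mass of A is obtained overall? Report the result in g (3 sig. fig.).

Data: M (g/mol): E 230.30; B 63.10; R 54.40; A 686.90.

1090 g

Step 1:
n(E) = 0.9440×1000 / 230.30 = 4.099 mol
n(B) = 112.0 / 63.10 = 1.775 mol
n/ν for E = 4.099/2 = 2.050
n/ν for B = 1.775/1 = 1.775
Smallest n/ν is B → limiting reagent.
n(J) produced = (2/1) × 1.775 = 3.550 mol
Step 2:
n(J) available = 3.550 mol
n(R) = 259.0 / 54.40 = 4.761 mol
n/ν for J = 3.550/2 = 1.775
n/ν for R = 4.761/3 = 1.587
Smallest n/ν is R → limiting reagent.
n(A) = (1/3) × 4.761 = 1.587 mol
mass = 1.587 × 686.90 = 1090 g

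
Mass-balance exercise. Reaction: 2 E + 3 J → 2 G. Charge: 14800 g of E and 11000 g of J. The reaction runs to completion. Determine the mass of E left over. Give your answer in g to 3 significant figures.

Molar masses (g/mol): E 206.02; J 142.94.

n(E) = 14800 / 206.02 = 71.84 mol
n(J) = 11000 / 142.94 = 76.96 mol
n/ν for E = 71.84/2 = 35.92
n/ν for J = 76.96/3 = 25.65
Smallest n/ν is J → limiting reagent.
E consumed = (2/3) × 76.96 = 51.31 mol
E remaining = 71.84 − 51.31 = 20.53 mol
mass = 20.53 × 206.02 = 4230 g

4230 g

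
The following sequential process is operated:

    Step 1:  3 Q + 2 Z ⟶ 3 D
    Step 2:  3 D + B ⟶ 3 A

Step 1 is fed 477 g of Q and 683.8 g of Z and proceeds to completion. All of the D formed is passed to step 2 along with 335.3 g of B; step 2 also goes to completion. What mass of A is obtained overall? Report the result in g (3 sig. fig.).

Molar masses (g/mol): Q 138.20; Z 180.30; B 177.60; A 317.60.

1100 g

Step 1:
n(Q) = 477.0 / 138.20 = 3.452 mol
n(Z) = 683.8 / 180.30 = 3.793 mol
n/ν for Q = 3.452/3 = 1.151
n/ν for Z = 3.793/2 = 1.897
Smallest n/ν is Q → limiting reagent.
n(D) produced = (3/3) × 3.452 = 3.452 mol
Step 2:
n(D) available = 3.452 mol
n(B) = 335.3 / 177.60 = 1.888 mol
n/ν for D = 3.452/3 = 1.151
n/ν for B = 1.888/1 = 1.888
Smallest n/ν is D → limiting reagent.
n(A) = (3/3) × 3.452 = 3.452 mol
mass = 3.452 × 317.60 = 1096 g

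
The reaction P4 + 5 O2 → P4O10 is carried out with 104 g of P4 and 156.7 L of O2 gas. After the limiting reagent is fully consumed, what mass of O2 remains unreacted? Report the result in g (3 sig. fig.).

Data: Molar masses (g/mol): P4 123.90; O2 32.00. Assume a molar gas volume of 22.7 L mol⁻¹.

86.6 g

n(P4) = 104.0 / 123.90 = 0.8394 mol
n(O2) = 156.7 / 22.7 = 6.903 mol
n/ν → P4: 0.8394, O2: 1.381; P4 is limiting.
O2 consumed = (5/1) × 0.8394 = 4.197 mol
O2 remaining = 6.903 − 4.197 = 2.706 mol
mass = 2.706 × 32.00 = 86.59 g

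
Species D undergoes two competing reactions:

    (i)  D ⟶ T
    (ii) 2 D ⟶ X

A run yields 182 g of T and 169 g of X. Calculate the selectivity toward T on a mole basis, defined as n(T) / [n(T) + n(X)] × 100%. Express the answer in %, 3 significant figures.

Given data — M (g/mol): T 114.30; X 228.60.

68.3 %

n(T) = 182 / 114.30 = 1.592 mol
n(X) = 169 / 228.60 = 0.7393 mol
selectivity = 1.592/(1.592+0.7393) × 100 = 68.29 %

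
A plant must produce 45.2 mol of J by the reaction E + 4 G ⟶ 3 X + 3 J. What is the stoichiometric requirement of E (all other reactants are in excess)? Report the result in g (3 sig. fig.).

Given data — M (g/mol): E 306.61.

n(J) = 45.20 mol
n(E) = (1/3) × 45.20 = 15.07 mol
mass = 15.07 × 306.61 = 4621 g

4620 g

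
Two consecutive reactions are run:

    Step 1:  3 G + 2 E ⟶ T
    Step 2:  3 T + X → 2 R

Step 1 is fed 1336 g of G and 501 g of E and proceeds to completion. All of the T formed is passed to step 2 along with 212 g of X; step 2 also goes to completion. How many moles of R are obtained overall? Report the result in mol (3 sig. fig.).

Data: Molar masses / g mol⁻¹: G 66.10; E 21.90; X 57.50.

Step 1:
n(G) = 1336 / 66.10 = 20.21 mol
n(E) = 501.0 / 21.90 = 22.88 mol
n/ν → G: 6.737, E: 11.44; G is limiting.
n(T) produced = (1/3) × 20.21 = 6.737 mol
Step 2:
n(T) available = 6.737 mol
n(X) = 212.0 / 57.50 = 3.687 mol
n/ν → T: 2.246, X: 3.687; T is limiting.
n(R) = (2/3) × 6.737 = 4.491 mol

4.49 mol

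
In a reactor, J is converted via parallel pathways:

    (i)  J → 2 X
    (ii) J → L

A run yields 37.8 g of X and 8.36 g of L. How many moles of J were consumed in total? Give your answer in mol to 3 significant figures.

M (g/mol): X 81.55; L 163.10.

0.283 mol

n(X) = 37.8 / 81.55 = 0.4635 mol
n(L) = 8.36 / 163.10 = 0.05126 mol
n(J) via (i) = (1/2)×0.4635 = 0.2318 mol
n(J) via (ii) = (1/1)×0.05126 = 0.05126 mol
total n(J) = 0.2318 + 0.05126 = 0.2831 mol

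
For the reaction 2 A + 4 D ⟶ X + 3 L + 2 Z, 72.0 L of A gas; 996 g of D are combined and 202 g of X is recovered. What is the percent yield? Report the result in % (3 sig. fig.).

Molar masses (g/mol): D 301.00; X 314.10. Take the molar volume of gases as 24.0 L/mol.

n(A) = 72.00 / 24.0 = 3.000 mol
n(D) = 996.0 / 301.00 = 3.309 mol
n/ν for A = 3.000/2 = 1.500
n/ν for D = 3.309/4 = 0.8273
Smallest n/ν is D → limiting reagent.
theoretical n(X) = (1/4) × 3.309 = 0.8273 mol → 259.9 g
% yield = 202 / 259.9 × 100 = 77.72 %

77.7 %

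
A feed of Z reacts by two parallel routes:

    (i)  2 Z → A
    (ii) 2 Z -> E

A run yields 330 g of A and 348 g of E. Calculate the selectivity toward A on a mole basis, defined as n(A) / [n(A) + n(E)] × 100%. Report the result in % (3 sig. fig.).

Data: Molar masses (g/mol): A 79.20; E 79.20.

48.7 %

n(A) = 330 / 79.20 = 4.167 mol
n(E) = 348 / 79.20 = 4.394 mol
selectivity = 4.167/(4.167+4.394) × 100 = 48.67 %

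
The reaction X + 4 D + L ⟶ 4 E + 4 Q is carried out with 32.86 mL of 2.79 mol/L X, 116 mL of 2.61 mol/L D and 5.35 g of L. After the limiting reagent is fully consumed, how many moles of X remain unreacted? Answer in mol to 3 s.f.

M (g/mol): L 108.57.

n(X) = 2.79 × 32.86/1000 = 0.09168 mol
n(D) = 2.61 × 116.0/1000 = 0.3028 mol
n(L) = 5.350 / 108.57 = 0.04928 mol
n/ν → X: 0.09168, D: 0.07570, L: 0.04928; L is limiting.
X consumed = (1/1) × 0.04928 = 0.04928 mol
X remaining = 0.09168 − 0.04928 = 0.04240 mol

0.0424 mol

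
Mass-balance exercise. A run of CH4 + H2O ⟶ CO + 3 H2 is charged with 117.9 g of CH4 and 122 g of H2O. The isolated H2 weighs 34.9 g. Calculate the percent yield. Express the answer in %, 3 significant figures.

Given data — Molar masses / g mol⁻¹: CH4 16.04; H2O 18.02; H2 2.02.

85.1 %

n(CH4) = 117.9 / 16.04 = 7.350 mol
n(H2O) = 122.0 / 18.02 = 6.770 mol
n/ν → CH4: 7.350, H2O: 6.770; H2O is limiting.
theoretical n(H2) = (3/1) × 6.770 = 20.31 mol → 41.03 g
% yield = 34.9 / 41.03 × 100 = 85.06 %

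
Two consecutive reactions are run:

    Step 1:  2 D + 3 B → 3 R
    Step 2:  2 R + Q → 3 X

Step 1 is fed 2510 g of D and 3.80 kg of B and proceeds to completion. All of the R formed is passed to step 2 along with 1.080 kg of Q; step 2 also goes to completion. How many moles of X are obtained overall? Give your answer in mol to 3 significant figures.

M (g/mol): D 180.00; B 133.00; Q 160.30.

Step 1:
n(D) = 2510 / 180.00 = 13.94 mol
n(B) = 3.800×1000 / 133.00 = 28.57 mol
n/ν for D = 13.94/2 = 6.970
n/ν for B = 28.57/3 = 9.523
Smallest n/ν is D → limiting reagent.
n(R) produced = (3/2) × 13.94 = 20.91 mol
Step 2:
n(R) available = 20.91 mol
n(Q) = 1.080×1000 / 160.30 = 6.737 mol
n/ν for R = 20.91/2 = 10.46
n/ν for Q = 6.737/1 = 6.737
Smallest n/ν is Q → limiting reagent.
n(X) = (3/1) × 6.737 = 20.21 mol

20.2 mol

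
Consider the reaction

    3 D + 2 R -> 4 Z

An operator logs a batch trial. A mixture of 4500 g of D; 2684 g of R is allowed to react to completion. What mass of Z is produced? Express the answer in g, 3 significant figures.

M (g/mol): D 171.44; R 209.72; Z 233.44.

5980 g

n(D) = 4500 / 171.44 = 26.25 mol
n(R) = 2684 / 209.72 = 12.80 mol
n/ν → D: 8.750, R: 6.400; R is limiting.
n(Z) = (4/2) × 12.80 = 25.60 mol
mass = 25.60 × 233.44 = 5976 g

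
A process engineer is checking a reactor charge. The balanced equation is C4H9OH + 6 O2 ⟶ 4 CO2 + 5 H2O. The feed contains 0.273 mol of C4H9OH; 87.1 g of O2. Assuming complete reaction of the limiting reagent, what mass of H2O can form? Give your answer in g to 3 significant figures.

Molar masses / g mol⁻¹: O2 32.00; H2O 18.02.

24.6 g

n(C4H9OH) = 0.2730 mol
n(O2) = 87.10 / 32.00 = 2.722 mol
n/ν for C4H9OH = 0.2730/1 = 0.2730
n/ν for O2 = 2.722/6 = 0.4537
Smallest n/ν is C4H9OH → limiting reagent.
n(H2O) = (5/1) × 0.2730 = 1.365 mol
mass = 1.365 × 18.02 = 24.60 g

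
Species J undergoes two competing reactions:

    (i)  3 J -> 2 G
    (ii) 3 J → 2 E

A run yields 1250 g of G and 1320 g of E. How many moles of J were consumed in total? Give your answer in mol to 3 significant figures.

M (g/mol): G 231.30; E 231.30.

16.7 mol

n(G) = 1250 / 231.30 = 5.404 mol
n(E) = 1320 / 231.30 = 5.707 mol
n(J) via (i) = (3/2)×5.404 = 8.106 mol
n(J) via (ii) = (3/2)×5.707 = 8.561 mol
total n(J) = 8.106 + 8.561 = 16.67 mol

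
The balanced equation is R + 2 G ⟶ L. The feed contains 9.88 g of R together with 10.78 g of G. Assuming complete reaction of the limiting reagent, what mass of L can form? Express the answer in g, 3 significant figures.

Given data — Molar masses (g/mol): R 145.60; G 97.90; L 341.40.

18.8 g

n(R) = 9.880 / 145.60 = 0.06786 mol
n(G) = 10.78 / 97.90 = 0.1101 mol
n/ν → R: 0.06786, G: 0.05505; G is limiting.
n(L) = (1/2) × 0.1101 = 0.05505 mol
mass = 0.05505 × 341.40 = 18.79 g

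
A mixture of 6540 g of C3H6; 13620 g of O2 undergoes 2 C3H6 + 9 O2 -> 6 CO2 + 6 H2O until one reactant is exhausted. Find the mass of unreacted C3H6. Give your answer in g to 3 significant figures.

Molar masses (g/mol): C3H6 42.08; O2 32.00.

2560 g

n(C3H6) = 6540 / 42.08 = 155.4 mol
n(O2) = 13620 / 32.00 = 425.6 mol
n/ν for C3H6 = 155.4/2 = 77.70
n/ν for O2 = 425.6/9 = 47.29
Smallest n/ν is O2 → limiting reagent.
C3H6 consumed = (2/9) × 425.6 = 94.58 mol
C3H6 remaining = 155.4 − 94.58 = 60.82 mol
mass = 60.82 × 42.08 = 2559 g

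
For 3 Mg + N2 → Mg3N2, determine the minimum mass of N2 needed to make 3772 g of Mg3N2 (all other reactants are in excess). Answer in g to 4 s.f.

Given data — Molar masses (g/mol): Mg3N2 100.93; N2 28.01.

n(Mg3N2) = 3772 / 100.93 = 37.37 mol
n(N2) = (1/1) × 37.37 = 37.37 mol
mass = 37.37 × 28.01 = 1047 g

1047 g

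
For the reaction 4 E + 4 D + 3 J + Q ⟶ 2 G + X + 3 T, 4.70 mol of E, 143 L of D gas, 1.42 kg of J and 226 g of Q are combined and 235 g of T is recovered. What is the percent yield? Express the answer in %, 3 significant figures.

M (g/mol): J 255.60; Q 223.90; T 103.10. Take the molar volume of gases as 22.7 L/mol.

75.3 %

n(E) = 4.700 mol
n(D) = 143.0 / 22.7 = 6.300 mol
n(J) = 1.420×1000 / 255.60 = 5.556 mol
n(Q) = 226.0 / 223.90 = 1.009 mol
n/ν for E = 4.700/4 = 1.175
n/ν for D = 6.300/4 = 1.575
n/ν for J = 5.556/3 = 1.852
n/ν for Q = 1.009/1 = 1.009
Smallest n/ν is Q → limiting reagent.
theoretical n(T) = (3/1) × 1.009 = 3.027 mol → 312.1 g
% yield = 235 / 312.1 × 100 = 75.30 %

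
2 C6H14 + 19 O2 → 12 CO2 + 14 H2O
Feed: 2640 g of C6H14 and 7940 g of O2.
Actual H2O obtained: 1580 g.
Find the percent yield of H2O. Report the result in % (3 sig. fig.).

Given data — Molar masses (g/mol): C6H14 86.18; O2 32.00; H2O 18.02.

48.0 %

n(C6H14) = 2640 / 86.18 = 30.63 mol
n(O2) = 7940 / 32.00 = 248.1 mol
n/ν → C6H14: 15.32, O2: 13.06; O2 is limiting.
theoretical n(H2O) = (14/19) × 248.1 = 182.8 mol → 3294 g
% yield = 1580 / 3294 × 100 = 47.97 %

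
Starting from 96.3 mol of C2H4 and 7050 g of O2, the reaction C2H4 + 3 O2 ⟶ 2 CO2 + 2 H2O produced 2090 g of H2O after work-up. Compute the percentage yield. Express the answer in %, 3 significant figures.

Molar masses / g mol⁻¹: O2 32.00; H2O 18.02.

n(C2H4) = 96.30 mol
n(O2) = 7050 / 32.00 = 220.3 mol
n/ν for C2H4 = 96.30/1 = 96.30
n/ν for O2 = 220.3/3 = 73.43
Smallest n/ν is O2 → limiting reagent.
theoretical n(H2O) = (2/3) × 220.3 = 146.9 mol → 2647 g
% yield = 2090 / 2647 × 100 = 78.96 %

79.0 %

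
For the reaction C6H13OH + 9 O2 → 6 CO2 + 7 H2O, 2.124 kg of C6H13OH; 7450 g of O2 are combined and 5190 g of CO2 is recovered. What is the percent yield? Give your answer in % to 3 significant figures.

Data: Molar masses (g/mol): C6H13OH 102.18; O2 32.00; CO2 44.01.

94.6 %

n(C6H13OH) = 2.124×1000 / 102.18 = 20.79 mol
n(O2) = 7450 / 32.00 = 232.8 mol
n/ν for C6H13OH = 20.79/1 = 20.79
n/ν for O2 = 232.8/9 = 25.87
Smallest n/ν is C6H13OH → limiting reagent.
theoretical n(CO2) = (6/1) × 20.79 = 124.7 mol → 5488 g
% yield = 5190 / 5488 × 100 = 94.57 %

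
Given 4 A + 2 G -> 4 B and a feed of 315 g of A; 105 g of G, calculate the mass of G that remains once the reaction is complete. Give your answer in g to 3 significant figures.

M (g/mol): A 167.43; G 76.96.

n(A) = 315.0 / 167.43 = 1.881 mol
n(G) = 105.0 / 76.96 = 1.364 mol
n/ν for A = 1.881/4 = 0.4703
n/ν for G = 1.364/2 = 0.6820
Smallest n/ν is A → limiting reagent.
G consumed = (2/4) × 1.881 = 0.9405 mol
G remaining = 1.364 − 0.9405 = 0.4235 mol
mass = 0.4235 × 76.96 = 32.59 g

32.6 g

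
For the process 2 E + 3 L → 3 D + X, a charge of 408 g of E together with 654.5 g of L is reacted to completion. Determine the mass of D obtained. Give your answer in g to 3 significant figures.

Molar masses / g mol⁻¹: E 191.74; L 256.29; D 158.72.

405 g

n(E) = 408.0 / 191.74 = 2.128 mol
n(L) = 654.5 / 256.29 = 2.554 mol
n/ν for E = 2.128/2 = 1.064
n/ν for L = 2.554/3 = 0.8513
Smallest n/ν is L → limiting reagent.
n(D) = (3/3) × 2.554 = 2.554 mol
mass = 2.554 × 158.72 = 405.4 g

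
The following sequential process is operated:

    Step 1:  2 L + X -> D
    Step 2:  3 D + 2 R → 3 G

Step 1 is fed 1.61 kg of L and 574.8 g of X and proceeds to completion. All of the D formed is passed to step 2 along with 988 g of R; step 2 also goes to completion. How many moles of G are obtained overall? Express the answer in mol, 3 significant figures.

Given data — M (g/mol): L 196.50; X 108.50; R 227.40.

Step 1:
n(L) = 1.610×1000 / 196.50 = 8.193 mol
n(X) = 574.8 / 108.50 = 5.298 mol
n/ν for L = 8.193/2 = 4.097
n/ν for X = 5.298/1 = 5.298
Smallest n/ν is L → limiting reagent.
n(D) produced = (1/2) × 8.193 = 4.097 mol
Step 2:
n(D) available = 4.097 mol
n(R) = 988.0 / 227.40 = 4.345 mol
n/ν for D = 4.097/3 = 1.366
n/ν for R = 4.345/2 = 2.173
Smallest n/ν is D → limiting reagent.
n(G) = (3/3) × 4.097 = 4.097 mol

4.10 mol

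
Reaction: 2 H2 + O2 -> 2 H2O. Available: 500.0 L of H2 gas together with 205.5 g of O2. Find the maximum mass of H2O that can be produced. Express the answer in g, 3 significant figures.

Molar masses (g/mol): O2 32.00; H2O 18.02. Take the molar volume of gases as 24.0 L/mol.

231 g

n(H2) = 500.0 / 24.0 = 20.83 mol
n(O2) = 205.5 / 32.00 = 6.422 mol
n/ν for H2 = 20.83/2 = 10.42
n/ν for O2 = 6.422/1 = 6.422
Smallest n/ν is O2 → limiting reagent.
n(H2O) = (2/1) × 6.422 = 12.84 mol
mass = 12.84 × 18.02 = 231.4 g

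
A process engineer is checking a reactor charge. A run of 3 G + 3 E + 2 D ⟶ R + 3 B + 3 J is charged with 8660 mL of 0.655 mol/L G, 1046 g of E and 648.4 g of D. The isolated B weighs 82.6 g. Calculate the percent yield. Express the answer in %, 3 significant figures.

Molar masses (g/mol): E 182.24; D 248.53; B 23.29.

n(G) = 0.655 × 8660/1000 = 5.672 mol
n(E) = 1046 / 182.24 = 5.740 mol
n(D) = 648.4 / 248.53 = 2.609 mol
n/ν for G = 5.672/3 = 1.891
n/ν for E = 5.740/3 = 1.913
n/ν for D = 2.609/2 = 1.305
Smallest n/ν is D → limiting reagent.
theoretical n(B) = (3/2) × 2.609 = 3.914 mol → 91.16 g
% yield = 82.6 / 91.16 × 100 = 90.61 %

90.6 %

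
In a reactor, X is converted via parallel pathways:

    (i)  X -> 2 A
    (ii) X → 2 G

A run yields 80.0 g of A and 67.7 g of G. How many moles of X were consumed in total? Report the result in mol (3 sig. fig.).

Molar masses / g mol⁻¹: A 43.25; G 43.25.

1.71 mol

n(A) = 80.0 / 43.25 = 1.850 mol
n(G) = 67.7 / 43.25 = 1.565 mol
n(X) via (i) = (1/2)×1.850 = 0.9250 mol
n(X) via (ii) = (1/2)×1.565 = 0.7825 mol
total n(X) = 0.9250 + 0.7825 = 1.708 mol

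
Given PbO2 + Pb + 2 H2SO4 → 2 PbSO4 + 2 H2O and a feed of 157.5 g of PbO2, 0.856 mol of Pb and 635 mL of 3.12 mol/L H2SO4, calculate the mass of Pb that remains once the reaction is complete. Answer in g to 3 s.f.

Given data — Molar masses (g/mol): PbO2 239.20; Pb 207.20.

n(PbO2) = 157.5 / 239.20 = 0.6584 mol
n(Pb) = 0.8560 mol
n(H2SO4) = 3.12 × 635.0/1000 = 1.981 mol
n/ν → PbO2: 0.6584, Pb: 0.8560, H2SO4: 0.9905; PbO2 is limiting.
Pb consumed = (1/1) × 0.6584 = 0.6584 mol
Pb remaining = 0.8560 − 0.6584 = 0.1976 mol
mass = 0.1976 × 207.20 = 40.94 g

40.9 g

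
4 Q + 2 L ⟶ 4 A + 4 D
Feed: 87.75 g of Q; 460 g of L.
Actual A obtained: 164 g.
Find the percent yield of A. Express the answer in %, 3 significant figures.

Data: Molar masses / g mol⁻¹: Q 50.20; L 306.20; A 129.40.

72.5 %

n(Q) = 87.75 / 50.20 = 1.748 mol
n(L) = 460.0 / 306.20 = 1.502 mol
n/ν for Q = 1.748/4 = 0.4370
n/ν for L = 1.502/2 = 0.7510
Smallest n/ν is Q → limiting reagent.
theoretical n(A) = (4/4) × 1.748 = 1.748 mol → 226.2 g
% yield = 164 / 226.2 × 100 = 72.50 %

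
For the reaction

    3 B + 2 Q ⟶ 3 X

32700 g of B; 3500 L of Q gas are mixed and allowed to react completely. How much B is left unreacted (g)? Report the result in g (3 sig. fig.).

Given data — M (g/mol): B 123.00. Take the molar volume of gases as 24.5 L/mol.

6340 g

n(B) = 32700 / 123.00 = 265.9 mol
n(Q) = 3500 / 24.5 = 142.9 mol
n/ν for B = 265.9/3 = 88.63
n/ν for Q = 142.9/2 = 71.45
Smallest n/ν is Q → limiting reagent.
B consumed = (3/2) × 142.9 = 214.4 mol
B remaining = 265.9 − 214.4 = 51.50 mol
mass = 51.50 × 123.00 = 6335 g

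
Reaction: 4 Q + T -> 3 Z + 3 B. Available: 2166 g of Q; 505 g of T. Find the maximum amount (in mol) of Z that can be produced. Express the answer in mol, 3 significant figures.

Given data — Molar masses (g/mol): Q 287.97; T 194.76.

5.64 mol

n(Q) = 2166 / 287.97 = 7.522 mol
n(T) = 505.0 / 194.76 = 2.593 mol
n/ν for Q = 7.522/4 = 1.881
n/ν for T = 2.593/1 = 2.593
Smallest n/ν is Q → limiting reagent.
n(Z) = (3/4) × 7.522 = 5.642 mol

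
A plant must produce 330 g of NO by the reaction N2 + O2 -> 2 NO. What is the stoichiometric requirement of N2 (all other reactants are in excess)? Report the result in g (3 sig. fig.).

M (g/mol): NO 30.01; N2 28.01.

n(NO) = 330 / 30.01 = 11.00 mol
n(N2) = (1/2) × 11.00 = 5.500 mol
mass = 5.500 × 28.01 = 154.1 g

154 g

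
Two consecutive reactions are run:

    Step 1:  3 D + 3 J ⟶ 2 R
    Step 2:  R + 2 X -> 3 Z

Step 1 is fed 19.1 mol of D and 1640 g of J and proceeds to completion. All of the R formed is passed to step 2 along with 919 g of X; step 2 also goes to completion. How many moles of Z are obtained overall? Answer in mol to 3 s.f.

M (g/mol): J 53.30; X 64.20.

21.5 mol

Step 1:
n(D) = 19.10 mol
n(J) = 1640 / 53.30 = 30.77 mol
n/ν for D = 19.10/3 = 6.367
n/ν for J = 30.77/3 = 10.26
Smallest n/ν is D → limiting reagent.
n(R) produced = (2/3) × 19.10 = 12.73 mol
Step 2:
n(R) available = 12.73 mol
n(X) = 919.0 / 64.20 = 14.31 mol
n/ν for R = 12.73/1 = 12.73
n/ν for X = 14.31/2 = 7.155
Smallest n/ν is X → limiting reagent.
n(Z) = (3/2) × 14.31 = 21.47 mol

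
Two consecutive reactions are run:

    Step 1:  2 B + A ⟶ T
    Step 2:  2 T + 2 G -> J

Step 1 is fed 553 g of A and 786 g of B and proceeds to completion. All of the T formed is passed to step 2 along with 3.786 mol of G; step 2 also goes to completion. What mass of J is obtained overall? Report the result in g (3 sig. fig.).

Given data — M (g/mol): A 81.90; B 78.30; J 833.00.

Step 1:
n(A) = 553.0 / 81.90 = 6.752 mol
n(B) = 786.0 / 78.30 = 10.04 mol
n/ν for A = 6.752/1 = 6.752
n/ν for B = 10.04/2 = 5.020
Smallest n/ν is B → limiting reagent.
n(T) produced = (1/2) × 10.04 = 5.020 mol
Step 2:
n(T) available = 5.020 mol
n(G) = 3.786 mol
n/ν for T = 5.020/2 = 2.510
n/ν for G = 3.786/2 = 1.893
Smallest n/ν is G → limiting reagent.
n(J) = (1/2) × 3.786 = 1.893 mol
mass = 1.893 × 833.00 = 1577 g

1580 g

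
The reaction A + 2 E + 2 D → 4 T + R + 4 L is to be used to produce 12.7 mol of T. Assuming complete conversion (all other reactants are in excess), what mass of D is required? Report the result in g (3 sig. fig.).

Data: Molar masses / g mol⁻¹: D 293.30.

1860 g

n(T) = 12.70 mol
n(D) = (2/4) × 12.70 = 6.350 mol
mass = 6.350 × 293.30 = 1862 g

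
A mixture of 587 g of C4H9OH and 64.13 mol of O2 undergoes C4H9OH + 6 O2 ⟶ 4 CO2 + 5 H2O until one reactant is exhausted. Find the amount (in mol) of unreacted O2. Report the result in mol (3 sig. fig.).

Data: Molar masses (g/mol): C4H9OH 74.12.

16.6 mol

n(C4H9OH) = 587.0 / 74.12 = 7.920 mol
n(O2) = 64.13 mol
n/ν for C4H9OH = 7.920/1 = 7.920
n/ν for O2 = 64.13/6 = 10.69
Smallest n/ν is C4H9OH → limiting reagent.
O2 consumed = (6/1) × 7.920 = 47.52 mol
O2 remaining = 64.13 − 47.52 = 16.61 mol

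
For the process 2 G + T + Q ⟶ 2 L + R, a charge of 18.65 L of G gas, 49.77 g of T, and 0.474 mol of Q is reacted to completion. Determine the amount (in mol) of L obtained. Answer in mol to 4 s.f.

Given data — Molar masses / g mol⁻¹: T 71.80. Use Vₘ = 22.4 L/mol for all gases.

0.8326 mol

n(G) = 18.65 / 22.4 = 0.8326 mol
n(T) = 49.77 / 71.80 = 0.6932 mol
n(Q) = 0.4740 mol
n/ν → G: 0.4163, T: 0.6932, Q: 0.4740; G is limiting.
n(L) = (2/2) × 0.8326 = 0.8326 mol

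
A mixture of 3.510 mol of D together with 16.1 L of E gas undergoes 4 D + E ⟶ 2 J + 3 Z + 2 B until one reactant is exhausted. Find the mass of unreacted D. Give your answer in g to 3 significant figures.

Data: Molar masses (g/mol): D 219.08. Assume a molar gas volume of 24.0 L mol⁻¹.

181 g

n(D) = 3.510 mol
n(E) = 16.10 / 24.0 = 0.6708 mol
n/ν for D = 3.510/4 = 0.8775
n/ν for E = 0.6708/1 = 0.6708
Smallest n/ν is E → limiting reagent.
D consumed = (4/1) × 0.6708 = 2.683 mol
D remaining = 3.510 − 2.683 = 0.8270 mol
mass = 0.8270 × 219.08 = 181.2 g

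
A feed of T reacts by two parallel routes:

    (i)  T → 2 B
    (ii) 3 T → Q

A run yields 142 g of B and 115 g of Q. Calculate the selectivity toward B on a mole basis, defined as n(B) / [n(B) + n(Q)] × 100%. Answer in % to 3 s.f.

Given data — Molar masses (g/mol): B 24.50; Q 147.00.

88.1 %

n(B) = 142 / 24.50 = 5.796 mol
n(Q) = 115 / 147.00 = 0.7823 mol
selectivity = 5.796/(5.796+0.7823) × 100 = 88.11 %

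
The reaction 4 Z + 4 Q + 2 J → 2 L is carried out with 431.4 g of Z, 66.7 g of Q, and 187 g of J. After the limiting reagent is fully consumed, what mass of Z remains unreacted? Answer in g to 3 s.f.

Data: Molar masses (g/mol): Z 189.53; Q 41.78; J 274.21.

173 g

n(Z) = 431.4 / 189.53 = 2.276 mol
n(Q) = 66.70 / 41.78 = 1.596 mol
n(J) = 187.0 / 274.21 = 0.6820 mol
n/ν for Z = 2.276/4 = 0.5690
n/ν for Q = 1.596/4 = 0.3990
n/ν for J = 0.6820/2 = 0.3410
Smallest n/ν is J → limiting reagent.
Z consumed = (4/2) × 0.6820 = 1.364 mol
Z remaining = 2.276 − 1.364 = 0.9120 mol
mass = 0.9120 × 189.53 = 172.9 g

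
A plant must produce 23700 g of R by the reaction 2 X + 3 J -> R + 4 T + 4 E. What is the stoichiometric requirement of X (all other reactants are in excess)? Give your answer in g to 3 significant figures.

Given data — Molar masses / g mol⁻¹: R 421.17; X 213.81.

n(R) = 23700 / 421.17 = 56.27 mol
n(X) = (2/1) × 56.27 = 112.5 mol
mass = 112.5 × 213.81 = 24050 g

24100 g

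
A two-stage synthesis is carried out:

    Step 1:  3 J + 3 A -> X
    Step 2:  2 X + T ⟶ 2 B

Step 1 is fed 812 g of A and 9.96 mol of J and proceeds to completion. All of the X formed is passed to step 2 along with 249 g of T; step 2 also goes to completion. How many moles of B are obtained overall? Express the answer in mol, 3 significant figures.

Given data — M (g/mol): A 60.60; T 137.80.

3.32 mol

Step 1:
n(A) = 812.0 / 60.60 = 13.40 mol
n(J) = 9.960 mol
n/ν for A = 13.40/3 = 4.467
n/ν for J = 9.960/3 = 3.320
Smallest n/ν is J → limiting reagent.
n(X) produced = (1/3) × 9.960 = 3.320 mol
Step 2:
n(X) available = 3.320 mol
n(T) = 249.0 / 137.80 = 1.807 mol
n/ν for X = 3.320/2 = 1.660
n/ν for T = 1.807/1 = 1.807
Smallest n/ν is X → limiting reagent.
n(B) = (2/2) × 3.320 = 3.320 mol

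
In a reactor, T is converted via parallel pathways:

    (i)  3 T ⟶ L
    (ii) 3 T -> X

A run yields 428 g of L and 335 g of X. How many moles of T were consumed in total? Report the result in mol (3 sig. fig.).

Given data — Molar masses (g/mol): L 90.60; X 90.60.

n(L) = 428 / 90.60 = 4.724 mol
n(X) = 335 / 90.60 = 3.698 mol
n(T) via (i) = (3/1)×4.724 = 14.17 mol
n(T) via (ii) = (3/1)×3.698 = 11.09 mol
total n(T) = 14.17 + 11.09 = 25.26 mol

25.3 mol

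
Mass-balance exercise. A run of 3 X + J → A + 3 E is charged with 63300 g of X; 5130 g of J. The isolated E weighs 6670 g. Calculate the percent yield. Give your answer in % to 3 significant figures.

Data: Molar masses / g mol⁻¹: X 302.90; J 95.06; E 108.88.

n(X) = 63300 / 302.90 = 209.0 mol
n(J) = 5130 / 95.06 = 53.97 mol
n/ν → X: 69.67, J: 53.97; J is limiting.
theoretical n(E) = (3/1) × 53.97 = 161.9 mol → 17630 g
% yield = 6670 / 17630 × 100 = 37.83 %

37.8 %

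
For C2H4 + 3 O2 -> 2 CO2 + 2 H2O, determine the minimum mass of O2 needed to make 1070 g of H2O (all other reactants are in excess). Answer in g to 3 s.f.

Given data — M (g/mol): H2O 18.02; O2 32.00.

2850 g

n(H2O) = 1070 / 18.02 = 59.38 mol
n(O2) = (3/2) × 59.38 = 89.07 mol
mass = 89.07 × 32.00 = 2850 g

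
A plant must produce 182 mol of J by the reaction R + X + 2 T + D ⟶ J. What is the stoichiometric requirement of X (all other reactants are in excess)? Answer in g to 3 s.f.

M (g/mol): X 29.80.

5420 g

n(J) = 182.0 mol
n(X) = (1/1) × 182.0 = 182.0 mol
mass = 182.0 × 29.80 = 5424 g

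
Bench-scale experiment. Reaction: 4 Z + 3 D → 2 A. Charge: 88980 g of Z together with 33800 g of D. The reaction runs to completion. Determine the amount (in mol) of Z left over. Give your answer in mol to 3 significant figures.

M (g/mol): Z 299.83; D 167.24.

27.3 mol

n(Z) = 88980 / 299.83 = 296.8 mol
n(D) = 33800 / 167.24 = 202.1 mol
n/ν → Z: 74.20, D: 67.37; D is limiting.
Z consumed = (4/3) × 202.1 = 269.5 mol
Z remaining = 296.8 − 269.5 = 27.30 mol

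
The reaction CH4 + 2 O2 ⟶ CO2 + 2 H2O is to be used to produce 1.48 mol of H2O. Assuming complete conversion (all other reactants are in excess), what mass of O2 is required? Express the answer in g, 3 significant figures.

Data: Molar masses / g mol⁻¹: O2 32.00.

47.4 g

n(H2O) = 1.480 mol
n(O2) = (2/2) × 1.480 = 1.480 mol
mass = 1.480 × 32.00 = 47.36 g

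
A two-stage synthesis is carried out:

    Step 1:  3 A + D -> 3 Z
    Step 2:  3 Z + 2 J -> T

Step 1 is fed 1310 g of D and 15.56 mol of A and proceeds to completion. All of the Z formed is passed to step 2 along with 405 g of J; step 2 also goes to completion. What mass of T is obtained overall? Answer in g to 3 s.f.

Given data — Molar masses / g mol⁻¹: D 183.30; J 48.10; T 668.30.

Step 1:
n(D) = 1310 / 183.30 = 7.147 mol
n(A) = 15.56 mol
n/ν for D = 7.147/1 = 7.147
n/ν for A = 15.56/3 = 5.187
Smallest n/ν is A → limiting reagent.
n(Z) produced = (3/3) × 15.56 = 15.56 mol
Step 2:
n(Z) available = 15.56 mol
n(J) = 405.0 / 48.10 = 8.420 mol
n/ν for Z = 15.56/3 = 5.187
n/ν for J = 8.420/2 = 4.210
Smallest n/ν is J → limiting reagent.
n(T) = (1/2) × 8.420 = 4.210 mol
mass = 4.210 × 668.30 = 2814 g

2810 g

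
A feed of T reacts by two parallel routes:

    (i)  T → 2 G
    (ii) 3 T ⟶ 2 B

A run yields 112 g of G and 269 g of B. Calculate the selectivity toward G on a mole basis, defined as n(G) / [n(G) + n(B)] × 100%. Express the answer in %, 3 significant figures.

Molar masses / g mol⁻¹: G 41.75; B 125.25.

55.5 %

n(G) = 112 / 41.75 = 2.683 mol
n(B) = 269 / 125.25 = 2.148 mol
selectivity = 2.683/(2.683+2.148) × 100 = 55.54 %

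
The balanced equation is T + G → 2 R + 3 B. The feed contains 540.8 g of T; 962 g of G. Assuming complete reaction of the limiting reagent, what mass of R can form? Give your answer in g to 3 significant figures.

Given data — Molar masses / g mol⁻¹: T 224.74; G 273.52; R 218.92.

n(T) = 540.8 / 224.74 = 2.406 mol
n(G) = 962.0 / 273.52 = 3.517 mol
n/ν for T = 2.406/1 = 2.406
n/ν for G = 3.517/1 = 3.517
Smallest n/ν is T → limiting reagent.
n(R) = (2/1) × 2.406 = 4.812 mol
mass = 4.812 × 218.92 = 1053 g

1050 g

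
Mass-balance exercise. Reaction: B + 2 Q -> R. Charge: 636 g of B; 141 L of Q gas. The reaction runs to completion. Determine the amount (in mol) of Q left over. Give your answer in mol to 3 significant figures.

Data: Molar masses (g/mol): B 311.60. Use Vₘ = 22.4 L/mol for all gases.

n(B) = 636.0 / 311.60 = 2.041 mol
n(Q) = 141.0 / 22.4 = 6.295 mol
n/ν for B = 2.041/1 = 2.041
n/ν for Q = 6.295/2 = 3.148
Smallest n/ν is B → limiting reagent.
Q consumed = (2/1) × 2.041 = 4.082 mol
Q remaining = 6.295 − 4.082 = 2.213 mol

2.21 mol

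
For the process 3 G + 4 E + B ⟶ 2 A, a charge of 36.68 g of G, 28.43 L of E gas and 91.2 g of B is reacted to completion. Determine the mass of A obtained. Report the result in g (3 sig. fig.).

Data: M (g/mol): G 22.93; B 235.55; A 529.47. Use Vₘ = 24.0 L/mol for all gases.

314 g

n(G) = 36.68 / 22.93 = 1.600 mol
n(E) = 28.43 / 24.0 = 1.185 mol
n(B) = 91.20 / 235.55 = 0.3872 mol
n/ν for G = 1.600/3 = 0.5333
n/ν for E = 1.185/4 = 0.2963
n/ν for B = 0.3872/1 = 0.3872
Smallest n/ν is E → limiting reagent.
n(A) = (2/4) × 1.185 = 0.5925 mol
mass = 0.5925 × 529.47 = 313.7 g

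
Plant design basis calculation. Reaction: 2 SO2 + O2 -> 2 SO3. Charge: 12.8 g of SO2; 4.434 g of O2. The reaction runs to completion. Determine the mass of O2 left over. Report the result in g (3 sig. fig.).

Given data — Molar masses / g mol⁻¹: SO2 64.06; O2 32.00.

1.24 g

n(SO2) = 12.80 / 64.06 = 0.1998 mol
n(O2) = 4.434 / 32.00 = 0.1386 mol
n/ν for SO2 = 0.1998/2 = 0.09990
n/ν for O2 = 0.1386/1 = 0.1386
Smallest n/ν is SO2 → limiting reagent.
O2 consumed = (1/2) × 0.1998 = 0.09990 mol
O2 remaining = 0.1386 − 0.09990 = 0.03870 mol
mass = 0.03870 × 32.00 = 1.238 g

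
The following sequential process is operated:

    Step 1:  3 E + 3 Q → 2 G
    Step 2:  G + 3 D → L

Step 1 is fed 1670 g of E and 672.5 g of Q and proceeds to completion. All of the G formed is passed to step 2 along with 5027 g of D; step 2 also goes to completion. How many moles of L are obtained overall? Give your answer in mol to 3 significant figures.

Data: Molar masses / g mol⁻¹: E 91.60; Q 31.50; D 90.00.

Step 1:
n(E) = 1670 / 91.60 = 18.23 mol
n(Q) = 672.5 / 31.50 = 21.35 mol
n/ν → E: 6.077, Q: 7.117; E is limiting.
n(G) produced = (2/3) × 18.23 = 12.15 mol
Step 2:
n(G) available = 12.15 mol
n(D) = 5027 / 90.00 = 55.86 mol
n/ν → G: 12.15, D: 18.62; G is limiting.
n(L) = (1/1) × 12.15 = 12.15 mol

12.2 mol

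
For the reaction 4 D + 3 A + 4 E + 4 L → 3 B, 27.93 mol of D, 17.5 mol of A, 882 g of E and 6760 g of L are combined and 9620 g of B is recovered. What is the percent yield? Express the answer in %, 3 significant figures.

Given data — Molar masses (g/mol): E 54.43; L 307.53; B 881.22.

89.8 %

n(D) = 27.93 mol
n(A) = 17.50 mol
n(E) = 882.0 / 54.43 = 16.20 mol
n(L) = 6760 / 307.53 = 21.98 mol
n/ν for D = 27.93/4 = 6.983
n/ν for A = 17.50/3 = 5.833
n/ν for E = 16.20/4 = 4.050
n/ν for L = 21.98/4 = 5.495
Smallest n/ν is E → limiting reagent.
theoretical n(B) = (3/4) × 16.20 = 12.15 mol → 10710 g
% yield = 9620 / 10710 × 100 = 89.82 %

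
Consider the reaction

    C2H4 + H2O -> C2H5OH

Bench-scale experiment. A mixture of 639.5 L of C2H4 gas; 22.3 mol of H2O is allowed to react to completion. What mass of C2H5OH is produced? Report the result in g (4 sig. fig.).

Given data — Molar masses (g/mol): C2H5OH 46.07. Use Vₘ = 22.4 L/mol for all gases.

n(C2H4) = 639.5 / 22.4 = 28.55 mol
n(H2O) = 22.30 mol
n/ν → C2H4: 28.55, H2O: 22.30; H2O is limiting.
n(C2H5OH) = (1/1) × 22.30 = 22.30 mol
mass = 22.30 × 46.07 = 1027 g

1027 g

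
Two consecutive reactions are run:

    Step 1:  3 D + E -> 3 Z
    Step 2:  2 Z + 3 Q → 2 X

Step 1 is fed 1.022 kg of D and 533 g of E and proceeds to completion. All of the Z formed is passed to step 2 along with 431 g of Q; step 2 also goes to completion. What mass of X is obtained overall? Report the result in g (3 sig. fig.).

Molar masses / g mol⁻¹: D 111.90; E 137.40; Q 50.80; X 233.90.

Step 1:
n(D) = 1.022×1000 / 111.90 = 9.133 mol
n(E) = 533.0 / 137.40 = 3.879 mol
n/ν for D = 9.133/3 = 3.044
n/ν for E = 3.879/1 = 3.879
Smallest n/ν is D → limiting reagent.
n(Z) produced = (3/3) × 9.133 = 9.133 mol
Step 2:
n(Z) available = 9.133 mol
n(Q) = 431.0 / 50.80 = 8.484 mol
n/ν for Z = 9.133/2 = 4.567
n/ν for Q = 8.484/3 = 2.828
Smallest n/ν is Q → limiting reagent.
n(X) = (2/3) × 8.484 = 5.656 mol
mass = 5.656 × 233.90 = 1323 g

1320 g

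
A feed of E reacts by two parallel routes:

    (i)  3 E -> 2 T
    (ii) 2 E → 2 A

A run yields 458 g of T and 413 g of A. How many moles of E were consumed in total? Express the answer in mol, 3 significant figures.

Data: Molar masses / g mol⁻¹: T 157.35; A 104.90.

8.30 mol

n(T) = 458 / 157.35 = 2.911 mol
n(A) = 413 / 104.90 = 3.937 mol
n(E) via (i) = (3/2)×2.911 = 4.367 mol
n(E) via (ii) = (2/2)×3.937 = 3.937 mol
total n(E) = 4.367 + 3.937 = 8.304 mol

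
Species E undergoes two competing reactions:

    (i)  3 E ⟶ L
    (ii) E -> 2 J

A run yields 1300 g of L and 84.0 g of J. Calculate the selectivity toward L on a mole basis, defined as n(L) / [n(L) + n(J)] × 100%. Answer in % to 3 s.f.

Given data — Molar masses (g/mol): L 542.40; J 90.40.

n(L) = 1300 / 542.40 = 2.397 mol
n(J) = 84.0 / 90.40 = 0.9292 mol
selectivity = 2.397/(2.397+0.9292) × 100 = 72.06 %

72.1 %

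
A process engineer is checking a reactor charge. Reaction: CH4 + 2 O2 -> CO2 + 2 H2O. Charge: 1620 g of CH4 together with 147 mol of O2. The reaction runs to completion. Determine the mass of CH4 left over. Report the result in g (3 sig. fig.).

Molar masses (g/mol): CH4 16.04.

n(CH4) = 1620 / 16.04 = 101.0 mol
n(O2) = 147.0 mol
n/ν → CH4: 101.0, O2: 73.50; O2 is limiting.
CH4 consumed = (1/2) × 147.0 = 73.50 mol
CH4 remaining = 101.0 − 73.50 = 27.50 mol
mass = 27.50 × 16.04 = 441.1 g

441 g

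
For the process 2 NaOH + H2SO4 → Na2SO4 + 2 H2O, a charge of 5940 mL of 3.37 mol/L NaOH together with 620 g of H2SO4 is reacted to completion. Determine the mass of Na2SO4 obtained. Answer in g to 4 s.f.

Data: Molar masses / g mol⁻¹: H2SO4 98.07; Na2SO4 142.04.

n(NaOH) = 3.37 × 5940/1000 = 20.02 mol
n(H2SO4) = 620.0 / 98.07 = 6.322 mol
n/ν → NaOH: 10.01, H2SO4: 6.322; H2SO4 is limiting.
n(Na2SO4) = (1/1) × 6.322 = 6.322 mol
mass = 6.322 × 142.04 = 898.0 g

898.0 g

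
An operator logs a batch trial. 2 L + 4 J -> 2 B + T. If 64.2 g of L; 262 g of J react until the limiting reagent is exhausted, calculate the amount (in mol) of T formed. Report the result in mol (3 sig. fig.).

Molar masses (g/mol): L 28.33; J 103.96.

0.630 mol

n(L) = 64.20 / 28.33 = 2.266 mol
n(J) = 262.0 / 103.96 = 2.520 mol
n/ν → L: 1.133, J: 0.6300; J is limiting.
n(T) = (1/4) × 2.520 = 0.6300 mol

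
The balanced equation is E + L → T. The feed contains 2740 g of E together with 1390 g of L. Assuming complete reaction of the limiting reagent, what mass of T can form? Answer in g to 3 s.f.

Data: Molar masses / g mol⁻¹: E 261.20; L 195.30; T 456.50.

n(E) = 2740 / 261.20 = 10.49 mol
n(L) = 1390 / 195.30 = 7.117 mol
n/ν → E: 10.49, L: 7.117; L is limiting.
n(T) = (1/1) × 7.117 = 7.117 mol
mass = 7.117 × 456.50 = 3249 g

3250 g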